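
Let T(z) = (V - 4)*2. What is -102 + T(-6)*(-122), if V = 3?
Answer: 142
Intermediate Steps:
T(z) = -2 (T(z) = (3 - 4)*2 = -1*2 = -2)
-102 + T(-6)*(-122) = -102 - 2*(-122) = -102 + 244 = 142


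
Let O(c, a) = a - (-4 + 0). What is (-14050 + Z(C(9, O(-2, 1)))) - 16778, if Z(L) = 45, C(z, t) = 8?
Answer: -30783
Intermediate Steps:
O(c, a) = 4 + a (O(c, a) = a - 1*(-4) = a + 4 = 4 + a)
(-14050 + Z(C(9, O(-2, 1)))) - 16778 = (-14050 + 45) - 16778 = -14005 - 16778 = -30783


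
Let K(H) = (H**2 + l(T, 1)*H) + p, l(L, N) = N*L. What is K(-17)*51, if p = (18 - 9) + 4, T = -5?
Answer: 19737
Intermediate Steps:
l(L, N) = L*N
p = 13 (p = 9 + 4 = 13)
K(H) = 13 + H**2 - 5*H (K(H) = (H**2 + (-5*1)*H) + 13 = (H**2 - 5*H) + 13 = 13 + H**2 - 5*H)
K(-17)*51 = (13 + (-17)**2 - 5*(-17))*51 = (13 + 289 + 85)*51 = 387*51 = 19737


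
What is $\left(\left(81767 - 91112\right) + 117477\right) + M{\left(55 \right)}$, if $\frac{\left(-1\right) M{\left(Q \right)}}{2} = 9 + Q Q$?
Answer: $102064$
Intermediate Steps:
$M{\left(Q \right)} = -18 - 2 Q^{2}$ ($M{\left(Q \right)} = - 2 \left(9 + Q Q\right) = - 2 \left(9 + Q^{2}\right) = -18 - 2 Q^{2}$)
$\left(\left(81767 - 91112\right) + 117477\right) + M{\left(55 \right)} = \left(\left(81767 - 91112\right) + 117477\right) - \left(18 + 2 \cdot 55^{2}\right) = \left(-9345 + 117477\right) - 6068 = 108132 - 6068 = 102064$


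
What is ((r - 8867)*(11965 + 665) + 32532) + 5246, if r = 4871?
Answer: -50431702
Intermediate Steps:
((r - 8867)*(11965 + 665) + 32532) + 5246 = ((4871 - 8867)*(11965 + 665) + 32532) + 5246 = (-3996*12630 + 32532) + 5246 = (-50469480 + 32532) + 5246 = -50436948 + 5246 = -50431702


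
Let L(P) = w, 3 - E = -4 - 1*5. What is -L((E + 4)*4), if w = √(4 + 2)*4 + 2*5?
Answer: -10 - 4*√6 ≈ -19.798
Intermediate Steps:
E = 12 (E = 3 - (-4 - 1*5) = 3 - (-4 - 5) = 3 - 1*(-9) = 3 + 9 = 12)
w = 10 + 4*√6 (w = √6*4 + 10 = 4*√6 + 10 = 10 + 4*√6 ≈ 19.798)
L(P) = 10 + 4*√6
-L((E + 4)*4) = -(10 + 4*√6) = -10 - 4*√6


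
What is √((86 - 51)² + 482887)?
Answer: 4*√30257 ≈ 695.78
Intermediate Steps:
√((86 - 51)² + 482887) = √(35² + 482887) = √(1225 + 482887) = √484112 = 4*√30257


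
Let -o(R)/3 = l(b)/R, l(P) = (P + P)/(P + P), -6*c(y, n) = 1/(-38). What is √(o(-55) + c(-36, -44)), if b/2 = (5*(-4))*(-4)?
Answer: √2316765/6270 ≈ 0.24276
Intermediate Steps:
c(y, n) = 1/228 (c(y, n) = -⅙/(-38) = -⅙*(-1/38) = 1/228)
b = 160 (b = 2*((5*(-4))*(-4)) = 2*(-20*(-4)) = 2*80 = 160)
l(P) = 1 (l(P) = (2*P)/((2*P)) = (2*P)*(1/(2*P)) = 1)
o(R) = -3/R
√(o(-55) + c(-36, -44)) = √(-3/(-55) + 1/228) = √(-3*(-1/55) + 1/228) = √(3/55 + 1/228) = √(739/12540) = √2316765/6270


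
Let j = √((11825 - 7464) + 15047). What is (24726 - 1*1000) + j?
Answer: 23726 + 4*√1213 ≈ 23865.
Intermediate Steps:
j = 4*√1213 (j = √(4361 + 15047) = √19408 = 4*√1213 ≈ 139.31)
(24726 - 1*1000) + j = (24726 - 1*1000) + 4*√1213 = (24726 - 1000) + 4*√1213 = 23726 + 4*√1213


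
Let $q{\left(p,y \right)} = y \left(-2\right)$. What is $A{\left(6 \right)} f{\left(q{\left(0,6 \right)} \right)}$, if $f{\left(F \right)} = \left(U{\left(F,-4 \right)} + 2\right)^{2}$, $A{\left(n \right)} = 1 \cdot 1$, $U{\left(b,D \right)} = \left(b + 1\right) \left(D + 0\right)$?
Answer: $2116$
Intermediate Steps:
$U{\left(b,D \right)} = D \left(1 + b\right)$ ($U{\left(b,D \right)} = \left(1 + b\right) D = D \left(1 + b\right)$)
$q{\left(p,y \right)} = - 2 y$
$A{\left(n \right)} = 1$
$f{\left(F \right)} = \left(-2 - 4 F\right)^{2}$ ($f{\left(F \right)} = \left(- 4 \left(1 + F\right) + 2\right)^{2} = \left(\left(-4 - 4 F\right) + 2\right)^{2} = \left(-2 - 4 F\right)^{2}$)
$A{\left(6 \right)} f{\left(q{\left(0,6 \right)} \right)} = 1 \cdot 4 \left(1 + 2 \left(\left(-2\right) 6\right)\right)^{2} = 1 \cdot 4 \left(1 + 2 \left(-12\right)\right)^{2} = 1 \cdot 4 \left(1 - 24\right)^{2} = 1 \cdot 4 \left(-23\right)^{2} = 1 \cdot 4 \cdot 529 = 1 \cdot 2116 = 2116$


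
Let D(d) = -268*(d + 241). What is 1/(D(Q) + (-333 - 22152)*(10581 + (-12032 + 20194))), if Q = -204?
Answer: -1/421446271 ≈ -2.3728e-9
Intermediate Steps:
D(d) = -64588 - 268*d (D(d) = -268*(241 + d) = -64588 - 268*d)
1/(D(Q) + (-333 - 22152)*(10581 + (-12032 + 20194))) = 1/((-64588 - 268*(-204)) + (-333 - 22152)*(10581 + (-12032 + 20194))) = 1/((-64588 + 54672) - 22485*(10581 + 8162)) = 1/(-9916 - 22485*18743) = 1/(-9916 - 421436355) = 1/(-421446271) = -1/421446271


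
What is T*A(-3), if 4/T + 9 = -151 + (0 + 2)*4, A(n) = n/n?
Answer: -1/38 ≈ -0.026316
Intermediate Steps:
A(n) = 1
T = -1/38 (T = 4/(-9 + (-151 + (0 + 2)*4)) = 4/(-9 + (-151 + 2*4)) = 4/(-9 + (-151 + 8)) = 4/(-9 - 143) = 4/(-152) = 4*(-1/152) = -1/38 ≈ -0.026316)
T*A(-3) = -1/38*1 = -1/38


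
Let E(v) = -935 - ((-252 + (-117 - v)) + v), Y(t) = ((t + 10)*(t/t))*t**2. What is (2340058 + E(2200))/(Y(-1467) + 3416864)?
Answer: -2339492/3132176809 ≈ -0.00074692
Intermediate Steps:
Y(t) = t**2*(10 + t) (Y(t) = ((10 + t)*1)*t**2 = (10 + t)*t**2 = t**2*(10 + t))
E(v) = -566 (E(v) = -935 - ((-369 - v) + v) = -935 - 1*(-369) = -935 + 369 = -566)
(2340058 + E(2200))/(Y(-1467) + 3416864) = (2340058 - 566)/((-1467)**2*(10 - 1467) + 3416864) = 2339492/(2152089*(-1457) + 3416864) = 2339492/(-3135593673 + 3416864) = 2339492/(-3132176809) = 2339492*(-1/3132176809) = -2339492/3132176809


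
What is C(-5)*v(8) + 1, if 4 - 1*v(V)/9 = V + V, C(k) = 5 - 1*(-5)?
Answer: -1079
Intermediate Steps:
C(k) = 10 (C(k) = 5 + 5 = 10)
v(V) = 36 - 18*V (v(V) = 36 - 9*(V + V) = 36 - 18*V)
C(-5)*v(8) + 1 = 10*(36 - 18*8) + 1 = 10*(36 - 144) + 1 = 10*(-108) + 1 = -1080 + 1 = -1079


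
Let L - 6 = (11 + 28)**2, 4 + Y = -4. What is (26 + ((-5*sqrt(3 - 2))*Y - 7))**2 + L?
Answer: 5008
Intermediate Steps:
Y = -8 (Y = -4 - 4 = -8)
L = 1527 (L = 6 + (11 + 28)**2 = 6 + 39**2 = 6 + 1521 = 1527)
(26 + ((-5*sqrt(3 - 2))*Y - 7))**2 + L = (26 + (-5*sqrt(3 - 2)*(-8) - 7))**2 + 1527 = (26 + (-5*sqrt(1)*(-8) - 7))**2 + 1527 = (26 + (-5*1*(-8) - 7))**2 + 1527 = (26 + (-5*(-8) - 7))**2 + 1527 = (26 + (40 - 7))**2 + 1527 = (26 + 33)**2 + 1527 = 59**2 + 1527 = 3481 + 1527 = 5008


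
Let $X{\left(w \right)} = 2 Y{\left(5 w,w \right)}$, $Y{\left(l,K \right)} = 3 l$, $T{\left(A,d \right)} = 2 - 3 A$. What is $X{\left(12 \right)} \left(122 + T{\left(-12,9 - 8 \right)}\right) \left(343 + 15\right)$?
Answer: $20620800$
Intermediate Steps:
$X{\left(w \right)} = 30 w$ ($X{\left(w \right)} = 2 \cdot 3 \cdot 5 w = 2 \cdot 15 w = 30 w$)
$X{\left(12 \right)} \left(122 + T{\left(-12,9 - 8 \right)}\right) \left(343 + 15\right) = 30 \cdot 12 \left(122 + \left(2 - -36\right)\right) \left(343 + 15\right) = 360 \left(122 + \left(2 + 36\right)\right) 358 = 360 \left(122 + 38\right) 358 = 360 \cdot 160 \cdot 358 = 360 \cdot 57280 = 20620800$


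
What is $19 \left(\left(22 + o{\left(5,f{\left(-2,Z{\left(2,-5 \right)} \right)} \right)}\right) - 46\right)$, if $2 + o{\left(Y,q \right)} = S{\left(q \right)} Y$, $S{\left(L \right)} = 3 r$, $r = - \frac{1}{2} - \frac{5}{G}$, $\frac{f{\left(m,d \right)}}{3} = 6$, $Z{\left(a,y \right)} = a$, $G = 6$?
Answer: $-874$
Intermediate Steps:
$f{\left(m,d \right)} = 18$ ($f{\left(m,d \right)} = 3 \cdot 6 = 18$)
$r = - \frac{4}{3}$ ($r = - \frac{1}{2} - \frac{5}{6} = - \frac{4}{3} \approx -1.3333$)
$S{\left(L \right)} = -4$ ($S{\left(L \right)} = 3 \left(- \frac{4}{3}\right) = -4$)
$o{\left(Y,q \right)} = -2 - 4 Y$
$19 \left(\left(22 + o{\left(5,f{\left(-2,Z{\left(2,-5 \right)} \right)} \right)}\right) - 46\right) = 19 \left(\left(22 - 22\right) - 46\right) = 19 \left(0 - 46\right) = 19 \left(-46\right) = -874$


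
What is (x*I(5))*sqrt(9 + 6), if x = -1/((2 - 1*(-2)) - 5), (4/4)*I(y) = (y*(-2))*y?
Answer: -50*sqrt(15) ≈ -193.65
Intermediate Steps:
I(y) = -2*y**2 (I(y) = (y*(-2))*y = (-2*y)*y = -2*y**2)
x = 1 (x = -1/((2 + 2) - 5) = -1/(4 - 5) = -1/(-1) = -1*(-1) = 1)
(x*I(5))*sqrt(9 + 6) = (1*(-2*5**2))*sqrt(9 + 6) = (1*(-2*25))*sqrt(15) = (1*(-50))*sqrt(15) = -50*sqrt(15)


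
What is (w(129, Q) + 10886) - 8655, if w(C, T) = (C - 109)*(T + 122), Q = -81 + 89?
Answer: 4831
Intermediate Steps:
Q = 8
w(C, T) = (-109 + C)*(122 + T)
(w(129, Q) + 10886) - 8655 = ((-13298 - 109*8 + 122*129 + 129*8) + 10886) - 8655 = ((-13298 - 872 + 15738 + 1032) + 10886) - 8655 = (2600 + 10886) - 8655 = 13486 - 8655 = 4831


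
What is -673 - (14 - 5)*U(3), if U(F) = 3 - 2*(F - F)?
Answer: -700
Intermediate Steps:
U(F) = 3 (U(F) = 3 - 2*0 = 3 + 0 = 3)
-673 - (14 - 5)*U(3) = -673 - (14 - 5)*3 = -673 - 9*3 = -673 - 1*27 = -673 - 27 = -700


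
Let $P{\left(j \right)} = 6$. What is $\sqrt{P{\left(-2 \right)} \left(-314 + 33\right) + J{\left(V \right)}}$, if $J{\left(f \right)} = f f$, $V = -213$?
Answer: $\sqrt{43683} \approx 209.0$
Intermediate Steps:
$J{\left(f \right)} = f^{2}$
$\sqrt{P{\left(-2 \right)} \left(-314 + 33\right) + J{\left(V \right)}} = \sqrt{6 \left(-314 + 33\right) + \left(-213\right)^{2}} = \sqrt{6 \left(-281\right) + 45369} = \sqrt{-1686 + 45369} = \sqrt{43683}$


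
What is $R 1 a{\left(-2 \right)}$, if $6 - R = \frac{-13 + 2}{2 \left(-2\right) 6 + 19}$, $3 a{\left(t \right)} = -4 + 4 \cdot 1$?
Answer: $0$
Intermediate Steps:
$a{\left(t \right)} = 0$ ($a{\left(t \right)} = \frac{-4 + 4 \cdot 1}{3} = \frac{-4 + 4}{3} = \frac{1}{3} \cdot 0 = 0$)
$R = \frac{19}{5}$ ($R = 6 - \frac{-13 + 2}{2 \left(-2\right) 6 + 19} = 6 - - \frac{11}{\left(-4\right) 6 + 19} = 6 - - \frac{11}{-24 + 19} = 6 - - \frac{11}{-5} = 6 - \left(-11\right) \left(- \frac{1}{5}\right) = 6 - \frac{11}{5} = \frac{19}{5} \approx 3.8$)
$R 1 a{\left(-2 \right)} = \frac{19}{5} \cdot 1 \cdot 0 = \frac{19}{5} \cdot 0 = 0$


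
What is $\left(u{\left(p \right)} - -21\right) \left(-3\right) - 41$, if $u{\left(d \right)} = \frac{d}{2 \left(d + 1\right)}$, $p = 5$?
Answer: $- \frac{421}{4} \approx -105.25$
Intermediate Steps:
$u{\left(d \right)} = \frac{d}{2 + 2 d}$ ($u{\left(d \right)} = \frac{d}{2 \left(1 + d\right)} = \frac{d}{2 + 2 d}$)
$\left(u{\left(p \right)} - -21\right) \left(-3\right) - 41 = \left(\frac{1}{2} \cdot 5 \frac{1}{1 + 5} - -21\right) \left(-3\right) - 41 = \left(\frac{1}{2} \cdot 5 \cdot \frac{1}{6} + 21\right) \left(-3\right) - 41 = \left(\frac{5}{12} + 21\right) \left(-3\right) - 41 = \frac{257}{12} \left(-3\right) - 41 = - \frac{257}{4} - 41 = - \frac{421}{4}$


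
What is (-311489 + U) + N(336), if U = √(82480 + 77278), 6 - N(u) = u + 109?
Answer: -311928 + 23*√302 ≈ -3.1153e+5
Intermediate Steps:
N(u) = -103 - u (N(u) = 6 - (u + 109) = 6 - (109 + u) = 6 + (-109 - u) = -103 - u)
U = 23*√302 (U = √159758 = 23*√302 ≈ 399.70)
(-311489 + U) + N(336) = (-311489 + 23*√302) + (-103 - 1*336) = (-311489 + 23*√302) + (-103 - 336) = (-311489 + 23*√302) - 439 = -311928 + 23*√302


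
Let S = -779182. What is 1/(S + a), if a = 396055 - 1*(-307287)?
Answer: -1/75840 ≈ -1.3186e-5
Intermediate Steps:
a = 703342 (a = 396055 + 307287 = 703342)
1/(S + a) = 1/(-779182 + 703342) = 1/(-75840) = -1/75840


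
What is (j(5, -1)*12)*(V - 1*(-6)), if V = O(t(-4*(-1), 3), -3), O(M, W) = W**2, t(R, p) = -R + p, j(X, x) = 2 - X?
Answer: -540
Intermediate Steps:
t(R, p) = p - R
V = 9 (V = (-3)**2 = 9)
(j(5, -1)*12)*(V - 1*(-6)) = ((2 - 1*5)*12)*(9 - 1*(-6)) = ((2 - 5)*12)*(9 + 6) = -3*12*15 = -36*15 = -540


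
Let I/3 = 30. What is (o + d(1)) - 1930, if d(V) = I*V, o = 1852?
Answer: 12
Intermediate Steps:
I = 90 (I = 3*30 = 90)
d(V) = 90*V
(o + d(1)) - 1930 = (1852 + 90*1) - 1930 = (1852 + 90) - 1930 = 1942 - 1930 = 12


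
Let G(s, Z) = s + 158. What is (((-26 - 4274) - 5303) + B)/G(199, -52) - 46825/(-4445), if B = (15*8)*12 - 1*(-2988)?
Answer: -59870/15113 ≈ -3.9615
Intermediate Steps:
G(s, Z) = 158 + s
B = 4428 (B = 120*12 + 2988 = 1440 + 2988 = 4428)
(((-26 - 4274) - 5303) + B)/G(199, -52) - 46825/(-4445) = (((-26 - 4274) - 5303) + 4428)/(158 + 199) - 46825/(-4445) = ((-4300 - 5303) + 4428)/357 - 46825*(-1/4445) = (-9603 + 4428)*(1/357) + 9365/889 = -5175*1/357 + 9365/889 = -1725/119 + 9365/889 = -59870/15113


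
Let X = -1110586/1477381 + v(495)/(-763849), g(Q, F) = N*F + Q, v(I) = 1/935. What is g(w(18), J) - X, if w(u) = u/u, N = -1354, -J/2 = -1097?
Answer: -3134488394583897789654/1055143759503515 ≈ -2.9707e+6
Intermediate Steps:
J = 2194 (J = -2*(-1097) = 2194)
w(u) = 1
v(I) = 1/935
g(Q, F) = Q - 1354*F (g(Q, F) = -1354*F + Q = Q - 1354*F)
X = -793179206632971/1055143759503515 (X = -1110586/1477381 + (1/935)/(-763849) = -1110586*1/1477381 + (1/935)*(-1/763849) = -1110586/1477381 - 1/714198815 = -793179206632971/1055143759503515 ≈ -0.75173)
g(w(18), J) - X = (1 - 1354*2194) - 1*(-793179206632971/1055143759503515) = (1 - 2970676) + 793179206632971/1055143759503515 = -2970675 + 793179206632971/1055143759503515 = -3134488394583897789654/1055143759503515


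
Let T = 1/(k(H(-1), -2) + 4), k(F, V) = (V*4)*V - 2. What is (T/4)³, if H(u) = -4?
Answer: 1/373248 ≈ 2.6792e-6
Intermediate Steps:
k(F, V) = -2 + 4*V² (k(F, V) = (4*V)*V - 2 = 4*V² - 2 = -2 + 4*V²)
T = 1/18 (T = 1/((-2 + 4*(-2)²) + 4) = 1/((-2 + 4*4) + 4) = 1/((-2 + 16) + 4) = 1/(14 + 4) = 1/18 ≈ 0.055556)
(T/4)³ = ((1/18)/4)³ = ((1/18)*(¼))³ = (1/72)³ = 1/373248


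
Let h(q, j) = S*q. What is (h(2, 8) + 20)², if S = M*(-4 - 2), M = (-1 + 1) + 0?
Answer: 400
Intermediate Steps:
M = 0 (M = 0 + 0 = 0)
S = 0 (S = 0*(-4 - 2) = 0*(-6) = 0)
h(q, j) = 0 (h(q, j) = 0*q = 0)
(h(2, 8) + 20)² = (0 + 20)² = 20² = 400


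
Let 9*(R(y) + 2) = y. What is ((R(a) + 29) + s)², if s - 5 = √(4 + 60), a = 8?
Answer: 135424/81 ≈ 1671.9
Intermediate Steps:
R(y) = -2 + y/9
s = 13 (s = 5 + √(4 + 60) = 5 + √64 = 5 + 8 = 13)
((R(a) + 29) + s)² = (((-2 + (⅑)*8) + 29) + 13)² = (((-2 + 8/9) + 29) + 13)² = ((-10/9 + 29) + 13)² = (251/9 + 13)² = (368/9)² = 135424/81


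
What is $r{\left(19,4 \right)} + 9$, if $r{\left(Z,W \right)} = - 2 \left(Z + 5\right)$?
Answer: $-39$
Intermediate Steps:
$r{\left(Z,W \right)} = -10 - 2 Z$ ($r{\left(Z,W \right)} = - 2 \left(5 + Z\right) = -10 - 2 Z$)
$r{\left(19,4 \right)} + 9 = \left(-10 - 38\right) + 9 = -48 + 9 = -39$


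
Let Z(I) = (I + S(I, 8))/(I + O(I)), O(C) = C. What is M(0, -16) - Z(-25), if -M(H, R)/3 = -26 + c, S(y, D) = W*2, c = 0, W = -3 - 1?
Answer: 3867/50 ≈ 77.340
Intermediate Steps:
W = -4
S(y, D) = -8 (S(y, D) = -4*2 = -8)
M(H, R) = 78 (M(H, R) = -3*(-26 + 0) = -3*(-26) = 78)
Z(I) = (-8 + I)/(2*I) (Z(I) = (I - 8)/(I + I) = (-8 + I)/((2*I)) = (-8 + I)*(1/(2*I)) = (-8 + I)/(2*I))
M(0, -16) - Z(-25) = 78 - (-8 - 25)/(2*(-25)) = 78 - (-1)*(-33)/(2*25) = 78 - 1*33/50 = 78 - 33/50 = 3867/50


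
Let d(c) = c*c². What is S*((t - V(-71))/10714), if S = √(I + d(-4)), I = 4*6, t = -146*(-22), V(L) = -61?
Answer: 3273*I*√10/5357 ≈ 1.9321*I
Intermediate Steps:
t = 3212
I = 24
d(c) = c³
S = 2*I*√10 (S = √(24 + (-4)³) = √(24 - 64) = √(-40) = 2*I*√10 ≈ 6.3246*I)
S*((t - V(-71))/10714) = (2*I*√10)*((3212 - 1*(-61))/10714) = (2*I*√10)*((3212 + 61)*(1/10714)) = (2*I*√10)*(3273*(1/10714)) = (2*I*√10)*(3273/10714) = 3273*I*√10/5357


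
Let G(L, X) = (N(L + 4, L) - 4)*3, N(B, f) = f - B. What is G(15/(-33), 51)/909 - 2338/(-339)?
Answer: 235234/34239 ≈ 6.8704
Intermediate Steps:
G(L, X) = -24 (G(L, X) = ((L - (L + 4)) - 4)*3 = ((L - (4 + L)) - 4)*3 = ((L + (-4 - L)) - 4)*3 = (-4 - 4)*3 = -8*3 = -24)
G(15/(-33), 51)/909 - 2338/(-339) = -24/909 - 2338/(-339) = -24*1/909 - 2338*(-1/339) = -8/303 + 2338/339 = 235234/34239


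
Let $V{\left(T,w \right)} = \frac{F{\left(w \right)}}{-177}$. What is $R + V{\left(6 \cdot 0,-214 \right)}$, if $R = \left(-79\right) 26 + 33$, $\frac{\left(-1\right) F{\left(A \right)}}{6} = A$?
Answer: $- \frac{119667}{59} \approx -2028.3$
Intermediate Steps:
$F{\left(A \right)} = - 6 A$
$V{\left(T,w \right)} = \frac{2 w}{59}$ ($V{\left(T,w \right)} = \frac{\left(-6\right) w}{-177} = - 6 w \left(- \frac{1}{177}\right) = \frac{2 w}{59}$)
$R = -2021$ ($R = -2054 + 33 = -2021$)
$R + V{\left(6 \cdot 0,-214 \right)} = -2021 + \frac{2}{59} \left(-214\right) = -2021 - \frac{428}{59} = - \frac{119667}{59}$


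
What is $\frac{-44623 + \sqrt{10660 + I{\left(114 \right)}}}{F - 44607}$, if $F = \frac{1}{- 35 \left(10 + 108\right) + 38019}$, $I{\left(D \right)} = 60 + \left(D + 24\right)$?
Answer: $\frac{1512228847}{1511686622} - \frac{33889 \sqrt{10858}}{1511686622} \approx 0.99802$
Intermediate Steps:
$I{\left(D \right)} = 84 + D$ ($I{\left(D \right)} = 60 + \left(24 + D\right) = 84 + D$)
$F = \frac{1}{33889}$ ($F = \frac{1}{\left(-35\right) 118 + 38019} = \frac{1}{-4130 + 38019} = \frac{1}{33889} \approx 2.9508 \cdot 10^{-5}$)
$\frac{-44623 + \sqrt{10660 + I{\left(114 \right)}}}{F - 44607} = \frac{-44623 + \sqrt{10660 + \left(84 + 114\right)}}{\frac{1}{33889} - 44607} = \frac{-44623 + \sqrt{10660 + 198}}{- \frac{1511686622}{33889}} = \left(-44623 + \sqrt{10858}\right) \left(- \frac{33889}{1511686622}\right) = \frac{1512228847}{1511686622} - \frac{33889 \sqrt{10858}}{1511686622}$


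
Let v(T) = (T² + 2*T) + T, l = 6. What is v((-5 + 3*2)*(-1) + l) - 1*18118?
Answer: -18078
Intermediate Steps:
v(T) = T² + 3*T
v((-5 + 3*2)*(-1) + l) - 1*18118 = ((-5 + 3*2)*(-1) + 6)*(3 + ((-5 + 3*2)*(-1) + 6)) - 1*18118 = ((-5 + 6)*(-1) + 6)*(3 + ((-5 + 6)*(-1) + 6)) - 18118 = (1*(-1) + 6)*(3 + (1*(-1) + 6)) - 18118 = (-1 + 6)*(3 + (-1 + 6)) - 18118 = 5*(3 + 5) - 18118 = 5*8 - 18118 = 40 - 18118 = -18078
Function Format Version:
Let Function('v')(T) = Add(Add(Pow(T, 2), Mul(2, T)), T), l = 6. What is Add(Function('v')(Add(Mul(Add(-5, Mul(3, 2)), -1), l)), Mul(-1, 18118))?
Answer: -18078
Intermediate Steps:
Function('v')(T) = Add(Pow(T, 2), Mul(3, T))
Add(Function('v')(Add(Mul(Add(-5, Mul(3, 2)), -1), l)), Mul(-1, 18118)) = Add(Mul(Add(Mul(Add(-5, Mul(3, 2)), -1), 6), Add(3, Add(Mul(Add(-5, Mul(3, 2)), -1), 6))), Mul(-1, 18118)) = Add(Mul(Add(Mul(Add(-5, 6), -1), 6), Add(3, Add(Mul(Add(-5, 6), -1), 6))), -18118) = Add(Mul(Add(Mul(1, -1), 6), Add(3, Add(Mul(1, -1), 6))), -18118) = Add(Mul(Add(-1, 6), Add(3, Add(-1, 6))), -18118) = Add(Mul(5, Add(3, 5)), -18118) = Add(Mul(5, 8), -18118) = Add(40, -18118) = -18078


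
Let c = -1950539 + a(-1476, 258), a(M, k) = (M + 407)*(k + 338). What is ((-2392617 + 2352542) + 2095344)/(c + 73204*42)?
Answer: 2055269/486905 ≈ 4.2211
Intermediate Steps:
a(M, k) = (338 + k)*(407 + M) (a(M, k) = (407 + M)*(338 + k) = (338 + k)*(407 + M))
c = -2587663 (c = -1950539 + (137566 + 338*(-1476) + 407*258 - 1476*258) = -1950539 + (137566 - 498888 + 105006 - 380808) = -1950539 - 637124 = -2587663)
((-2392617 + 2352542) + 2095344)/(c + 73204*42) = ((-2392617 + 2352542) + 2095344)/(-2587663 + 73204*42) = (-40075 + 2095344)/(-2587663 + 3074568) = 2055269/486905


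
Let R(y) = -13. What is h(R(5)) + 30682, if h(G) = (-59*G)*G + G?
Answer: 20698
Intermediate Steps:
h(G) = G - 59*G² (h(G) = -59*G² + G = G - 59*G²)
h(R(5)) + 30682 = -13*(1 - 59*(-13)) + 30682 = -13*(1 + 767) + 30682 = -13*768 + 30682 = -9984 + 30682 = 20698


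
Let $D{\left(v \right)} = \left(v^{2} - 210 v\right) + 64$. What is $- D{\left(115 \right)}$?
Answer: $10861$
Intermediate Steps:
$D{\left(v \right)} = 64 + v^{2} - 210 v$
$- D{\left(115 \right)} = - (64 + 115^{2} - 24150) = - (64 + 13225 - 24150) = \left(-1\right) \left(-10861\right) = 10861$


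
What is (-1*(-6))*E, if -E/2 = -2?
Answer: 24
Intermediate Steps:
E = 4 (E = -2*(-2) = 4)
(-1*(-6))*E = -1*(-6)*4 = 6*4 = 24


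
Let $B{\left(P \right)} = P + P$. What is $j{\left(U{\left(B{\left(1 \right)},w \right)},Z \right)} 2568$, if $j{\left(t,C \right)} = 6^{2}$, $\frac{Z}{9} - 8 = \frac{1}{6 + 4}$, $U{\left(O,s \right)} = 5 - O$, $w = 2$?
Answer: $92448$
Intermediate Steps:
$B{\left(P \right)} = 2 P$
$Z = \frac{729}{10}$ ($Z = 72 + \frac{9}{6 + 4} = 72 + \frac{9}{10} = \frac{729}{10} \approx 72.9$)
$j{\left(t,C \right)} = 36$
$j{\left(U{\left(B{\left(1 \right)},w \right)},Z \right)} 2568 = 36 \cdot 2568 = 92448$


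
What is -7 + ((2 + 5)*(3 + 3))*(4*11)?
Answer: 1841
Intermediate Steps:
-7 + ((2 + 5)*(3 + 3))*(4*11) = -7 + (7*6)*44 = -7 + 42*44 = -7 + 1848 = 1841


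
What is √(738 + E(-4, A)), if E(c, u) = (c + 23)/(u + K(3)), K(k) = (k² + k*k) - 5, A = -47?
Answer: √852482/34 ≈ 27.156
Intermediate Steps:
K(k) = -5 + 2*k² (K(k) = (k² + k²) - 5 = 2*k² - 5 = -5 + 2*k²)
E(c, u) = (23 + c)/(13 + u) (E(c, u) = (c + 23)/(u + (-5 + 2*3²)) = (23 + c)/(u + (-5 + 2*9)) = (23 + c)/(u + (-5 + 18)) = (23 + c)/(u + 13) = (23 + c)/(13 + u))
√(738 + E(-4, A)) = √(738 + (23 - 4)/(13 - 47)) = √(738 + 19/(-34)) = √(738 - 1/34*19) = √(738 - 19/34) = √(25073/34) = √852482/34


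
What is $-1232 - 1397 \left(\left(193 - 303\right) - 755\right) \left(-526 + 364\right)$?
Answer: $-195762842$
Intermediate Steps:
$-1232 - 1397 \left(\left(193 - 303\right) - 755\right) \left(-526 + 364\right) = -1232 - 1397 \left(\left(193 - 303\right) - 755\right) \left(-162\right) = -1232 - 1397 \left(-110 - 755\right) \left(-162\right) = -1232 - 1397 \left(\left(-865\right) \left(-162\right)\right) = -1232 - 195761610 = -195762842$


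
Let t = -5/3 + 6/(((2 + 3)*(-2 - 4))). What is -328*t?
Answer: 9184/15 ≈ 612.27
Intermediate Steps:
t = -28/15 (t = -5*1/3 + 6/((5*(-6))) = -5/3 + 6/(-30) = -5/3 + 6*(-1/30) = -5/3 - 1/5 = -28/15 ≈ -1.8667)
-328*t = -328*(-28/15) = 9184/15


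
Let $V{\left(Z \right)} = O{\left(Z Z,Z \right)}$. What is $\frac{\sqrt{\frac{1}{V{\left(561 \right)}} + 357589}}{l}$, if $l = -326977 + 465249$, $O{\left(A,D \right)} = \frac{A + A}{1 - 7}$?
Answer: $\frac{\sqrt{112540767666}}{77570592} \approx 0.0043247$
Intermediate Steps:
$O{\left(A,D \right)} = - \frac{A}{3}$ ($O{\left(A,D \right)} = \frac{2 A}{-6} = 2 A \left(- \frac{1}{6}\right) = - \frac{A}{3}$)
$V{\left(Z \right)} = - \frac{Z^{2}}{3}$ ($V{\left(Z \right)} = - \frac{Z Z}{3} = - \frac{Z^{2}}{3}$)
$l = 138272$
$\frac{\sqrt{\frac{1}{V{\left(561 \right)}} + 357589}}{l} = \frac{\sqrt{\frac{1}{\left(- \frac{1}{3}\right) 561^{2}} + 357589}}{138272} = \sqrt{\frac{1}{\left(- \frac{1}{3}\right) 314721} + 357589} \cdot \frac{1}{138272} = \sqrt{\frac{1}{-104907} + 357589} \cdot \frac{1}{138272} = \sqrt{- \frac{1}{104907} + 357589} \cdot \frac{1}{138272} = \sqrt{\frac{37513589222}{104907}} \cdot \frac{1}{138272} = \frac{\sqrt{112540767666}}{561} \cdot \frac{1}{138272} = \frac{\sqrt{112540767666}}{77570592}$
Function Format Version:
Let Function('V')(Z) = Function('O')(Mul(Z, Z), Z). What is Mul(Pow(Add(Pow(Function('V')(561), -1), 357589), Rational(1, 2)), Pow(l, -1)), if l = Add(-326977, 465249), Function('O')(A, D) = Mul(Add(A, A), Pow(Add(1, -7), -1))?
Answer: Mul(Rational(1, 77570592), Pow(112540767666, Rational(1, 2))) ≈ 0.0043247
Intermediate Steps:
Function('O')(A, D) = Mul(Rational(-1, 3), A) (Function('O')(A, D) = Mul(Mul(2, A), Pow(-6, -1)) = Mul(Mul(2, A), Rational(-1, 6)) = Mul(Rational(-1, 3), A))
Function('V')(Z) = Mul(Rational(-1, 3), Pow(Z, 2)) (Function('V')(Z) = Mul(Rational(-1, 3), Mul(Z, Z)) = Mul(Rational(-1, 3), Pow(Z, 2)))
l = 138272
Mul(Pow(Add(Pow(Function('V')(561), -1), 357589), Rational(1, 2)), Pow(l, -1)) = Mul(Pow(Add(Pow(Mul(Rational(-1, 3), Pow(561, 2)), -1), 357589), Rational(1, 2)), Pow(138272, -1)) = Mul(Pow(Add(Pow(Mul(Rational(-1, 3), 314721), -1), 357589), Rational(1, 2)), Rational(1, 138272)) = Mul(Pow(Add(Pow(-104907, -1), 357589), Rational(1, 2)), Rational(1, 138272)) = Mul(Pow(Add(Rational(-1, 104907), 357589), Rational(1, 2)), Rational(1, 138272)) = Mul(Pow(Rational(37513589222, 104907), Rational(1, 2)), Rational(1, 138272)) = Mul(Mul(Rational(1, 561), Pow(112540767666, Rational(1, 2))), Rational(1, 138272)) = Mul(Rational(1, 77570592), Pow(112540767666, Rational(1, 2)))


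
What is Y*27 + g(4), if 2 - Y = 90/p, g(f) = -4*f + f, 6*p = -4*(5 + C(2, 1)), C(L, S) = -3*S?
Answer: 3729/2 ≈ 1864.5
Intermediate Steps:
p = -4/3 (p = (-4*(5 - 3*1))/6 = (-4*(5 - 3))/6 = (-4*2)/6 = (1/6)*(-8) = -4/3 ≈ -1.3333)
g(f) = -3*f
Y = 139/2 (Y = 2 - 90/(-4/3) = 2 - 90*(-3)/4 = 2 - 1*(-135/2) = 2 + 135/2 = 139/2 ≈ 69.500)
Y*27 + g(4) = (139/2)*27 - 3*4 = 3753/2 - 12 = 3729/2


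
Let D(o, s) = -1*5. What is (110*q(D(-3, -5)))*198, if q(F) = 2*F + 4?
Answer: -130680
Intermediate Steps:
D(o, s) = -5
q(F) = 4 + 2*F
(110*q(D(-3, -5)))*198 = (110*(4 + 2*(-5)))*198 = (110*(4 - 10))*198 = (110*(-6))*198 = -660*198 = -130680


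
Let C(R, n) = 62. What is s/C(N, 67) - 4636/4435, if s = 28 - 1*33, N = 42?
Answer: -309607/274970 ≈ -1.1260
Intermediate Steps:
s = -5 (s = 28 - 33 = -5)
s/C(N, 67) - 4636/4435 = -5/62 - 4636/4435 = -309607/274970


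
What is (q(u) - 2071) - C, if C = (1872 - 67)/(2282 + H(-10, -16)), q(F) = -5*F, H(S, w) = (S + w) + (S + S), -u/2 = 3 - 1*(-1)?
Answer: -4543121/2236 ≈ -2031.8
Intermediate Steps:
u = -8 (u = -2*(3 - 1*(-1)) = -2*(3 + 1) = -2*4 = -8)
H(S, w) = w + 3*S (H(S, w) = (S + w) + 2*S = w + 3*S)
C = 1805/2236 (C = (1872 - 67)/(2282 + (-16 + 3*(-10))) = 1805/(2282 + (-16 - 30)) = 1805/(2282 - 46) = 1805/2236 ≈ 0.80725)
(q(u) - 2071) - C = (-5*(-8) - 2071) - 1*1805/2236 = (40 - 2071) - 1805/2236 = -2031 - 1805/2236 = -4543121/2236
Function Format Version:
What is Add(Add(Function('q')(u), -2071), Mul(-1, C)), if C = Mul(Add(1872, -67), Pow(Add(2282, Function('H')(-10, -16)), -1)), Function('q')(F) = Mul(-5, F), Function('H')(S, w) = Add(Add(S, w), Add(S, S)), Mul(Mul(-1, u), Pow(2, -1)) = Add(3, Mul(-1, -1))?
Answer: Rational(-4543121, 2236) ≈ -2031.8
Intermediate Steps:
u = -8 (u = Mul(-2, Add(3, Mul(-1, -1))) = Mul(-2, Add(3, 1)) = Mul(-2, 4) = -8)
Function('H')(S, w) = Add(w, Mul(3, S)) (Function('H')(S, w) = Add(Add(S, w), Mul(2, S)) = Add(w, Mul(3, S)))
C = Rational(1805, 2236) (C = Mul(Add(1872, -67), Pow(Add(2282, Add(-16, Mul(3, -10))), -1)) = Mul(1805, Pow(Add(2282, Add(-16, -30)), -1)) = Mul(1805, Pow(Add(2282, -46), -1)) = Mul(1805, Pow(2236, -1)) = Mul(1805, Rational(1, 2236)) = Rational(1805, 2236) ≈ 0.80725)
Add(Add(Function('q')(u), -2071), Mul(-1, C)) = Add(Add(Mul(-5, -8), -2071), Mul(-1, Rational(1805, 2236))) = Add(Add(40, -2071), Rational(-1805, 2236)) = Add(-2031, Rational(-1805, 2236)) = Rational(-4543121, 2236)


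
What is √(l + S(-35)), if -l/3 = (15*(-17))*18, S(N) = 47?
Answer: √13817 ≈ 117.55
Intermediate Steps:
l = 13770 (l = -3*15*(-17)*18 = -(-765)*18 = -3*(-4590) = 13770)
√(l + S(-35)) = √(13770 + 47) = √13817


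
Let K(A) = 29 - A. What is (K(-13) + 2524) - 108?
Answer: 2458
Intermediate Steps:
(K(-13) + 2524) - 108 = ((29 - 1*(-13)) + 2524) - 108 = ((29 + 13) + 2524) - 108 = (42 + 2524) - 108 = 2566 - 108 = 2458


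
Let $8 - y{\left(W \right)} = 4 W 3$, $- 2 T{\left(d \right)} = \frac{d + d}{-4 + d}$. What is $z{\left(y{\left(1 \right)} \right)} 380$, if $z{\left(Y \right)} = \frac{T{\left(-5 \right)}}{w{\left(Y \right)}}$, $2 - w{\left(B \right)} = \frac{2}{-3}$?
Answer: $- \frac{475}{6} \approx -79.167$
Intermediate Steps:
$T{\left(d \right)} = - \frac{d}{-4 + d}$ ($T{\left(d \right)} = - \frac{\left(d + d\right) \frac{1}{-4 + d}}{2} = - \frac{2 d \frac{1}{-4 + d}}{2} = - \frac{d}{-4 + d}$)
$w{\left(B \right)} = \frac{8}{3}$ ($w{\left(B \right)} = 2 - \frac{2}{-3} = 2 - 2 \left(- \frac{1}{3}\right) = 2 - - \frac{2}{3} = 2 + \frac{2}{3} = \frac{8}{3}$)
$y{\left(W \right)} = 8 - 12 W$ ($y{\left(W \right)} = 8 - 4 W 3 = 8 - 12 W$)
$z{\left(Y \right)} = - \frac{5}{24}$ ($z{\left(Y \right)} = \frac{\left(-1\right) \left(-5\right) \frac{1}{-4 - 5}}{\frac{8}{3}} = \left(-1\right) \left(-5\right) \frac{1}{-9} \cdot \frac{3}{8} = \left(-1\right) \left(-5\right) \left(- \frac{1}{9}\right) \frac{3}{8} = \left(- \frac{5}{9}\right) \frac{3}{8} = - \frac{5}{24}$)
$z{\left(y{\left(1 \right)} \right)} 380 = \left(- \frac{5}{24}\right) 380 = - \frac{475}{6}$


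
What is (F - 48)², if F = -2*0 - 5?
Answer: 2809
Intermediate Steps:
F = -5 (F = 0 - 5 = -5)
(F - 48)² = (-5 - 48)² = (-53)² = 2809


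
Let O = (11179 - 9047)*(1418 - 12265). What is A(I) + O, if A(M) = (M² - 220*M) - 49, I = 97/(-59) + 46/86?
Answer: -148844944823201/6436369 ≈ -2.3126e+7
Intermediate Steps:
I = -2814/2537 (I = 97*(-1/59) + 46*(1/86) = -97/59 + 23/43 = -2814/2537 ≈ -1.1092)
O = -23125804 (O = 2132*(-10847) = -23125804)
A(M) = -49 + M² - 220*M
A(I) + O = (-49 + (-2814/2537)² - 220*(-2814/2537)) - 23125804 = (-49 + 7918596/6436369 + 619080/2537) - 23125804 = 1263142475/6436369 - 23125804 = -148844944823201/6436369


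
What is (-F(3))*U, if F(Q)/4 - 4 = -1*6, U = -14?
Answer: -112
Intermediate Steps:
F(Q) = -8 (F(Q) = 16 + 4*(-1*6) = 16 + 4*(-6) = 16 - 24 = -8)
(-F(3))*U = -1*(-8)*(-14) = 8*(-14) = -112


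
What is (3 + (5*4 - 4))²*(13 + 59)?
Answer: 25992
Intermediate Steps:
(3 + (5*4 - 4))²*(13 + 59) = (3 + (20 - 4))²*72 = (3 + 16)²*72 = 19²*72 = 361*72 = 25992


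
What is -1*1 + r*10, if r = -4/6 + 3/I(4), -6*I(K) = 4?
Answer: -158/3 ≈ -52.667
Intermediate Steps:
I(K) = -⅔ (I(K) = -⅙*4 = -⅔)
r = -31/6 (r = -4/6 + 3/(-⅔) = -4*⅙ + 3*(-3/2) = -⅔ - 9/2 = -31/6 ≈ -5.1667)
-1*1 + r*10 = -1*1 - 31/6*10 = -1 - 155/3 = -158/3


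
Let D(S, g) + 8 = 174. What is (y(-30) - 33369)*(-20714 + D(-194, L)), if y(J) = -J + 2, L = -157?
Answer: 685008676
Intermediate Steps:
D(S, g) = 166 (D(S, g) = -8 + 174 = 166)
y(J) = 2 - J
(y(-30) - 33369)*(-20714 + D(-194, L)) = ((2 - 1*(-30)) - 33369)*(-20714 + 166) = ((2 + 30) - 33369)*(-20548) = (32 - 33369)*(-20548) = -33337*(-20548) = 685008676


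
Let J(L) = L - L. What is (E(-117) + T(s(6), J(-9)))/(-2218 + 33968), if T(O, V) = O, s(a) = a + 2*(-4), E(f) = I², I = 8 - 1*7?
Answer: -1/31750 ≈ -3.1496e-5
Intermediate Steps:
I = 1 (I = 8 - 7 = 1)
E(f) = 1 (E(f) = 1² = 1)
J(L) = 0
s(a) = -8 + a (s(a) = a - 8 = -8 + a)
(E(-117) + T(s(6), J(-9)))/(-2218 + 33968) = (1 + (-8 + 6))/(-2218 + 33968) = (1 - 2)/31750 = -1*1/31750 = -1/31750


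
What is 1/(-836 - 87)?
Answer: -1/923 ≈ -0.0010834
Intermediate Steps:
1/(-836 - 87) = 1/(-923) = -1/923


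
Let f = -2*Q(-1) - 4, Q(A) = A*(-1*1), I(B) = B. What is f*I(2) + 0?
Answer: -12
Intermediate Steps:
Q(A) = -A (Q(A) = A*(-1) = -A)
f = -6 (f = -(-2)*(-1) - 4 = -2*1 - 4 = -2 - 4 = -6)
f*I(2) + 0 = -6*2 + 0 = -12 + 0 = -12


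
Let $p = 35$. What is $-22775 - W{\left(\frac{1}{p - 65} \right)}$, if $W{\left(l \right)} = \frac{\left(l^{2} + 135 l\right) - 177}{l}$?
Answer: $- \frac{846599}{30} \approx -28220.0$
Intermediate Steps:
$W{\left(l \right)} = \frac{-177 + l^{2} + 135 l}{l}$
$-22775 - W{\left(\frac{1}{p - 65} \right)} = -22775 - \left(135 + \frac{1}{35 - 65} - \frac{177}{\frac{1}{35 - 65}}\right) = -22775 - \left(135 + \frac{1}{-30} - \frac{177}{\frac{1}{-30}}\right) = -22775 - \left(135 - \frac{1}{30} - \frac{177}{- \frac{1}{30}}\right) = -22775 - \left(135 - \frac{1}{30} - -5310\right) = -22775 - \left(135 - \frac{1}{30} + 5310\right) = -22775 - \frac{163349}{30} = - \frac{846599}{30}$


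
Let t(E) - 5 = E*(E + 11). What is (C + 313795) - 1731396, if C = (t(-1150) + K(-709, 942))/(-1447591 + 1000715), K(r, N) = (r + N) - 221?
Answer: -633493174343/446876 ≈ -1.4176e+6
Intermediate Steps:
K(r, N) = -221 + N + r (K(r, N) = (N + r) - 221 = -221 + N + r)
t(E) = 5 + E*(11 + E) (t(E) = 5 + E*(E + 11) = 5 + E*(11 + E))
C = -1309867/446876 (C = ((5 + (-1150)² + 11*(-1150)) + (-221 + 942 - 709))/(-1447591 + 1000715) = ((5 + 1322500 - 12650) + 12)/(-446876) = (1309855 + 12)*(-1/446876) = 1309867*(-1/446876) = -1309867/446876 ≈ -2.9312)
(C + 313795) - 1731396 = (-1309867/446876 + 313795) - 1731396 = 140226144553/446876 - 1731396 = -633493174343/446876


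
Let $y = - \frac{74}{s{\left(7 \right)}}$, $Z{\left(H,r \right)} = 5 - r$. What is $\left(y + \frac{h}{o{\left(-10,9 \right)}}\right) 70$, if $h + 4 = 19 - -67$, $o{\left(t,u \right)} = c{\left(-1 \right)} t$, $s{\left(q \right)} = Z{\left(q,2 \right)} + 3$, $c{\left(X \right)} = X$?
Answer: $- \frac{868}{3} \approx -289.33$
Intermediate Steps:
$s{\left(q \right)} = 6$ ($s{\left(q \right)} = \left(5 - 2\right) + 3 = 3 + 3 = 6$)
$o{\left(t,u \right)} = - t$
$h = 82$ ($h = -4 + \left(19 - -67\right) = -4 + \left(19 + 67\right) = -4 + 86 = 82$)
$y = - \frac{37}{3}$ ($y = - \frac{74}{6} = \left(-74\right) \frac{1}{6} = - \frac{37}{3} \approx -12.333$)
$\left(y + \frac{h}{o{\left(-10,9 \right)}}\right) 70 = \left(- \frac{37}{3} + \frac{82}{\left(-1\right) \left(-10\right)}\right) 70 = \left(- \frac{37}{3} + \frac{82}{10}\right) 70 = \left(- \frac{37}{3} + 82 \cdot \frac{1}{10}\right) 70 = \left(- \frac{37}{3} + \frac{41}{5}\right) 70 = \left(- \frac{62}{15}\right) 70 = - \frac{868}{3}$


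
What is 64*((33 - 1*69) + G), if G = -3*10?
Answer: -4224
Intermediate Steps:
G = -30
64*((33 - 1*69) + G) = 64*((33 - 1*69) - 30) = 64*((33 - 69) - 30) = 64*(-36 - 30) = 64*(-66) = -4224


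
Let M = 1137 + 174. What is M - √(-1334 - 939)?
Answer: 1311 - I*√2273 ≈ 1311.0 - 47.676*I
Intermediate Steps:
M = 1311
M - √(-1334 - 939) = 1311 - √(-1334 - 939) = 1311 - √(-2273) = 1311 - I*√2273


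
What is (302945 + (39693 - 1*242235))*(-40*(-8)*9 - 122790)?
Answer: -12039323730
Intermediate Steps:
(302945 + (39693 - 1*242235))*(-40*(-8)*9 - 122790) = (302945 + (39693 - 242235))*(320*9 - 122790) = (302945 - 202542)*(2880 - 122790) = 100403*(-119910) = -12039323730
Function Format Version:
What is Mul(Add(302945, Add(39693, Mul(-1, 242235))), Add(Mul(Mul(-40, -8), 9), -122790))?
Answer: -12039323730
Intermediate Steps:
Mul(Add(302945, Add(39693, Mul(-1, 242235))), Add(Mul(Mul(-40, -8), 9), -122790)) = Mul(Add(302945, Add(39693, -242235)), Add(Mul(320, 9), -122790)) = Mul(Add(302945, -202542), Add(2880, -122790)) = Mul(100403, -119910) = -12039323730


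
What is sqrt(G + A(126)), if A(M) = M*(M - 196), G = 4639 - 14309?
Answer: 43*I*sqrt(10) ≈ 135.98*I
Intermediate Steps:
G = -9670
A(M) = M*(-196 + M)
sqrt(G + A(126)) = sqrt(-9670 + 126*(-196 + 126)) = sqrt(-9670 + 126*(-70)) = sqrt(-9670 - 8820) = sqrt(-18490) = 43*I*sqrt(10)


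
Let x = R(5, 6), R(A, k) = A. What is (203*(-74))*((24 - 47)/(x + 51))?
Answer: 24679/4 ≈ 6169.8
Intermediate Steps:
x = 5
(203*(-74))*((24 - 47)/(x + 51)) = (203*(-74))*((24 - 47)/(5 + 51)) = -(-345506)/56 = -15022*(-23/56) = 24679/4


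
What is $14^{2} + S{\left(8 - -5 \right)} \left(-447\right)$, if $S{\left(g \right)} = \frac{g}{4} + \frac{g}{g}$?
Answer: $- \frac{6815}{4} \approx -1703.8$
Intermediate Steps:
$S{\left(g \right)} = 1 + \frac{g}{4}$ ($S{\left(g \right)} = g \frac{1}{4} + 1 = \frac{g}{4} + 1 = 1 + \frac{g}{4}$)
$14^{2} + S{\left(8 - -5 \right)} \left(-447\right) = 14^{2} + \left(1 + \frac{8 - -5}{4}\right) \left(-447\right) = 196 + \left(1 + \frac{8 + 5}{4}\right) \left(-447\right) = 196 + \left(1 + \frac{1}{4} \cdot 13\right) \left(-447\right) = 196 + \left(1 + \frac{13}{4}\right) \left(-447\right) = 196 + \frac{17}{4} \left(-447\right) = 196 - \frac{7599}{4} = - \frac{6815}{4}$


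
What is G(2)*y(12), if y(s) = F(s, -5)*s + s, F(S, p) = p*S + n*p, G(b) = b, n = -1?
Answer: -1296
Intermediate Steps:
F(S, p) = -p + S*p (F(S, p) = p*S - p = S*p - p = -p + S*p)
y(s) = s + s*(5 - 5*s) (y(s) = (-5*(-1 + s))*s + s = (5 - 5*s)*s + s = s*(5 - 5*s) + s = s + s*(5 - 5*s))
G(2)*y(12) = 2*(12*(6 - 5*12)) = 2*(12*(6 - 60)) = 2*(12*(-54)) = 2*(-648) = -1296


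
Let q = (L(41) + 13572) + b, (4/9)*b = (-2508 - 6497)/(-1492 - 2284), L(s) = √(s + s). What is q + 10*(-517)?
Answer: 126984853/15104 + √82 ≈ 8416.4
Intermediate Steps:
L(s) = √2*√s (L(s) = √(2*s) = √2*√s)
b = 81045/15104 (b = 9*((-2508 - 6497)/(-1492 - 2284))/4 = 9*(-9005/(-3776))/4 = 9*(-9005*(-1/3776))/4 = (9/4)*(9005/3776) = 81045/15104 ≈ 5.3658)
q = 205072533/15104 + √82 (q = (√2*√41 + 13572) + 81045/15104 = (√82 + 13572) + 81045/15104 = (13572 + √82) + 81045/15104 = 205072533/15104 + √82 ≈ 13586.)
q + 10*(-517) = (205072533/15104 + √82) + 10*(-517) = (205072533/15104 + √82) - 5170 = 126984853/15104 + √82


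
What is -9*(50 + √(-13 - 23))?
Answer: -450 - 54*I ≈ -450.0 - 54.0*I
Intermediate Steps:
-9*(50 + √(-13 - 23)) = -9*(50 + √(-36)) = -9*(50 + 6*I) = -450 - 54*I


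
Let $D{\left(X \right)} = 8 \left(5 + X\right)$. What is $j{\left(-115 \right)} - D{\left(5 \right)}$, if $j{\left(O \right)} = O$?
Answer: $-195$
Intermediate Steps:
$D{\left(X \right)} = 40 + 8 X$
$j{\left(-115 \right)} - D{\left(5 \right)} = -115 - \left(40 + 8 \cdot 5\right) = -115 - \left(40 + 40\right) = -115 - 80 = -195$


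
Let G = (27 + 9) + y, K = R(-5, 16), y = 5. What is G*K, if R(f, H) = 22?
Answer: 902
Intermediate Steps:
K = 22
G = 41 (G = (27 + 9) + 5 = 36 + 5 = 41)
G*K = 41*22 = 902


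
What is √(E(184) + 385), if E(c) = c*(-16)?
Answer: I*√2559 ≈ 50.587*I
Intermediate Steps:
E(c) = -16*c
√(E(184) + 385) = √(-16*184 + 385) = √(-2944 + 385) = √(-2559) = I*√2559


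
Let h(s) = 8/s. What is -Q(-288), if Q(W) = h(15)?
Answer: -8/15 ≈ -0.53333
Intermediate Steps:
Q(W) = 8/15
-Q(-288) = -1*8/15 = -8/15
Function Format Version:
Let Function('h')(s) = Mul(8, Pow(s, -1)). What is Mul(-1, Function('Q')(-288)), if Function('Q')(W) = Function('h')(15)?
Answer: Rational(-8, 15) ≈ -0.53333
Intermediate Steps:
Function('Q')(W) = Rational(8, 15) (Function('Q')(W) = Mul(8, Pow(15, -1)) = Mul(8, Rational(1, 15)) = Rational(8, 15))
Mul(-1, Function('Q')(-288)) = Mul(-1, Rational(8, 15)) = Rational(-8, 15)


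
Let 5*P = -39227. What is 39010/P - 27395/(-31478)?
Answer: -5065160235/1234787506 ≈ -4.1021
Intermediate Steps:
P = -39227/5 (P = (1/5)*(-39227) = -39227/5 ≈ -7845.4)
39010/P - 27395/(-31478) = 39010/(-39227/5) - 27395/(-31478) = 39010*(-5/39227) - 27395*(-1/31478) = -195050/39227 + 27395/31478 = -5065160235/1234787506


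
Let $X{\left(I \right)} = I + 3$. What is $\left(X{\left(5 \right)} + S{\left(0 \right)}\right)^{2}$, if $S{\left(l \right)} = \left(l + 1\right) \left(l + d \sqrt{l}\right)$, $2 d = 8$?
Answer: $64$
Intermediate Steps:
$d = 4$ ($d = \frac{1}{2} \cdot 8 = 4$)
$X{\left(I \right)} = 3 + I$
$S{\left(l \right)} = \left(1 + l\right) \left(l + 4 \sqrt{l}\right)$ ($S{\left(l \right)} = \left(l + 1\right) \left(l + 4 \sqrt{l}\right) = \left(1 + l\right) \left(l + 4 \sqrt{l}\right)$)
$\left(X{\left(5 \right)} + S{\left(0 \right)}\right)^{2} = \left(\left(3 + 5\right) + \left(0 + 0^{2} + 4 \sqrt{0} + 4 \cdot 0^{\frac{3}{2}}\right)\right)^{2} = \left(8 + \left(0 + 0 + 4 \cdot 0 + 4 \cdot 0\right)\right)^{2} = \left(8 + \left(0 + 0 + 0 + 0\right)\right)^{2} = \left(8 + 0\right)^{2} = 8^{2} = 64$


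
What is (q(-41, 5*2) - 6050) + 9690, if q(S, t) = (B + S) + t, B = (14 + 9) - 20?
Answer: 3612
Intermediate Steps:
B = 3 (B = 23 - 20 = 3)
q(S, t) = 3 + S + t (q(S, t) = (3 + S) + t = 3 + S + t)
(q(-41, 5*2) - 6050) + 9690 = ((3 - 41 + 5*2) - 6050) + 9690 = ((3 - 41 + 10) - 6050) + 9690 = (-28 - 6050) + 9690 = -6078 + 9690 = 3612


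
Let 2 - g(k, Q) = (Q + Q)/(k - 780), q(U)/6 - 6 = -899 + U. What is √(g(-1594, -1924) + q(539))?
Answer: 3*I*√332457334/1187 ≈ 46.083*I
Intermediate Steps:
q(U) = -5358 + 6*U (q(U) = 36 + 6*(-899 + U) = 36 + (-5394 + 6*U) = -5358 + 6*U)
g(k, Q) = 2 - 2*Q/(-780 + k) (g(k, Q) = 2 - (Q + Q)/(k - 780) = 2 - 2*Q/(-780 + k))
√(g(-1594, -1924) + q(539)) = √(2*(-780 - 1594 - 1*(-1924))/(-780 - 1594) + (-5358 + 6*539)) = √(2*(-780 - 1594 + 1924)/(-2374) + (-5358 + 3234)) = √(2*(-1/2374)*(-450) - 2124) = √(450/1187 - 2124) = √(-2520738/1187) = 3*I*√332457334/1187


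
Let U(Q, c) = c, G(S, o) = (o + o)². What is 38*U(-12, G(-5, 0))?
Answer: 0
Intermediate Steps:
G(S, o) = 4*o² (G(S, o) = (2*o)² = 4*o²)
38*U(-12, G(-5, 0)) = 38*(4*0²) = 38*(4*0) = 38*0 = 0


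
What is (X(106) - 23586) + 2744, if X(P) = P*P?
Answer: -9606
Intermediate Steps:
X(P) = P²
(X(106) - 23586) + 2744 = (106² - 23586) + 2744 = (11236 - 23586) + 2744 = -12350 + 2744 = -9606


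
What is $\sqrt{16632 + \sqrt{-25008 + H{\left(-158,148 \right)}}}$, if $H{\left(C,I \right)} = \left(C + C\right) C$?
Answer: $\sqrt{16632 + 2 \sqrt{6230}} \approx 129.58$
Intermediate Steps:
$H{\left(C,I \right)} = 2 C^{2}$ ($H{\left(C,I \right)} = 2 C C = 2 C^{2}$)
$\sqrt{16632 + \sqrt{-25008 + H{\left(-158,148 \right)}}} = \sqrt{16632 + \sqrt{-25008 + 2 \left(-158\right)^{2}}} = \sqrt{16632 + \sqrt{-25008 + 2 \cdot 24964}} = \sqrt{16632 + \sqrt{-25008 + 49928}} = \sqrt{16632 + \sqrt{24920}} = \sqrt{16632 + 2 \sqrt{6230}}$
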